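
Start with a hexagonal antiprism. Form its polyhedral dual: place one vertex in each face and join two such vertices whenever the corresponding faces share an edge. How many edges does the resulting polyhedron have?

The base solid has V = 12, E = 24, F = 14.
The dual swaps V and F and preserves E: V′ = F = 14, E′ = E = 24, F′ = V = 12.

24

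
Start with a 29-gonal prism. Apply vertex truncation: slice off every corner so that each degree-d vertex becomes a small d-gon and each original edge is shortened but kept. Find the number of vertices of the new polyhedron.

174

The base solid has V = 58, E = 87, F = 31.
Truncation replaces each original edge-end by a new vertex, so V′ = 2E = 174.
Each original edge survives, and each old vertex of degree d contributes d new edges; summing degrees gives Σd = 2E, so E′ = E + 2E = 3E = 261.
Each original face survives and each original vertex becomes one new face: F′ = F + V = 89.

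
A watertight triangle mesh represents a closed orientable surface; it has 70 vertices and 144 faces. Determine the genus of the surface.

2

Every face is a triangle, so 2E = 3·144 = 432, giving E = 216.
χ = V − E + F = 70 − 216 + 144 = -2.
For a closed orientable surface χ = 2 − 2g, so g = (2 − (-2))/2 = 2.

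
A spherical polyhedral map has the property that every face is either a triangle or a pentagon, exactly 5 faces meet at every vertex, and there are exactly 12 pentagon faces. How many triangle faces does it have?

80

Let x be the number of triangles; then F = 12 + x.
Edge–face incidences: 2E = 5·12 + 3·x = 60 + 3x.
Every vertex has degree 5, so 5V = 2E.
Euler: V − E + F = 2 ⇒ (2E)/5 − E + (12 + x) = 2.
Multiply by 10: 2·(2E) − 5·(2E) + 10·(12 + x) = 20, i.e. 120 + 10x − 3·(60 + 3x) = 20.
Collecting terms: x − 60 = 20, so x = 80.
Then 2E = 60 + 3·80 = 300, so E = 150, V = 2E/5 = 60, F = 12 + 80 = 92.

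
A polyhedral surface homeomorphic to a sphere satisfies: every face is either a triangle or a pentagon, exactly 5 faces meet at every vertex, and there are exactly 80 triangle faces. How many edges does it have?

Let x be the number of pentagons; then F = 80 + x.
Edge–face incidences: 2E = 3·80 + 5·x = 240 + 5x.
Every vertex has degree 5, so 5V = 2E.
Euler: V − E + F = 2 ⇒ (2E)/5 − E + (80 + x) = 2.
Multiply by 10: 2·(2E) − 5·(2E) + 10·(80 + x) = 20, i.e. 800 + 10x − 3·(240 + 5x) = 20.
Collecting terms: −5x + 80 = 20, so −5x = −60, so x = 12.
Then 2E = 240 + 5·12 = 300, so E = 150, V = 2E/5 = 60, F = 80 + 12 = 92.

150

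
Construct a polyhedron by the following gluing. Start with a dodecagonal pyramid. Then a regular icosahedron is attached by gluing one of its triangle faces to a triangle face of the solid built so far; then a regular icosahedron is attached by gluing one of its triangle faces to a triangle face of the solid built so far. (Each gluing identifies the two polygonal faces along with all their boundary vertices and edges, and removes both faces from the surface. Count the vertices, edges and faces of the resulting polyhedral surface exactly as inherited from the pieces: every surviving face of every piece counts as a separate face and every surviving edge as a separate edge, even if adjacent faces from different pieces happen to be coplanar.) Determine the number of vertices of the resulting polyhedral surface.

A dodecagonal pyramid: V=13, E=24, F=13.
Attach a regular icosahedron (V=12, E=30, F=20) along a 3-gon: merge 3 vertices and 3 edges, delete both glued faces → V=22, E=51, F=31.
Attach a regular icosahedron (V=12, E=30, F=20) along a 3-gon: merge 3 vertices and 3 edges, delete both glued faces → V=31, E=78, F=49.
Check: V − E + F = 31 − 78 + 49 = 2.

31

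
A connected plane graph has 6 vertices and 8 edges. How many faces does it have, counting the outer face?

4

Euler's formula for a connected plane graph: V − E + F = 2, so F = 2 − 6 + 8 = 4.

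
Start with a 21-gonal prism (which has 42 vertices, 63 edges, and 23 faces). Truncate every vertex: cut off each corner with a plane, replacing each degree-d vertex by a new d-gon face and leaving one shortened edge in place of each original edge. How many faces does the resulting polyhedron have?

65

Truncation replaces each original edge-end by a new vertex, so V′ = 2E = 126.
Each original edge survives, and each old vertex of degree d contributes d new edges; summing degrees gives Σd = 2E, so E′ = E + 2E = 3E = 189.
Each original face survives and each original vertex becomes one new face: F′ = F + V = 65.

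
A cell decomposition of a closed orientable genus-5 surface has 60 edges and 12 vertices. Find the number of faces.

For a closed orientable surface of genus 5, χ = 2 − 2·5 = -8.
F = -8 − V + E = -8 − 12 + 60 = 40.

40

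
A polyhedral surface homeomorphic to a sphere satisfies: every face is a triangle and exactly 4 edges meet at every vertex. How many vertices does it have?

6

Each face has 3 edges and each edge borders two faces, so 2E = 3F.
Each vertex has degree 4, so 4V = 2E and hence V = 3F/4.
Euler: V − E + F = 2 ⇒ (3F/4) − (3F/2) + F = 2.
Multiply by 8: (6 − 12 + 8)F = 16, i.e. 2F = 16.
So F = 8, E = 3·8/2 = 12, V = 3·8/4 = 6.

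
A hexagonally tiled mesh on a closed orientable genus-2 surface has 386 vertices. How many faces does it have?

194

χ = 2 − 2·2 = -2, and every face is a hexagon so 6F = 2E.
V − E + F = -2 with E = 6F/2 gives 386 − (6/2 − 1)·F = -2, so F = 194 and E = 582.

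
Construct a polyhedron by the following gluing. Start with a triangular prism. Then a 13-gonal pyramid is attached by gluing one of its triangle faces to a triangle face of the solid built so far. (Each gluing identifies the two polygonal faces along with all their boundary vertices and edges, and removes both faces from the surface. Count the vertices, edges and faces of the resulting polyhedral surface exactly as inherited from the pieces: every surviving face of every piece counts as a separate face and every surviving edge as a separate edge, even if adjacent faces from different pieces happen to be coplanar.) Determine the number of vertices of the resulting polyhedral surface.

A triangular prism: V=6, E=9, F=5.
Attach a 13-gonal pyramid (V=14, E=26, F=14) along a 3-gon: merge 3 vertices and 3 edges, delete both glued faces → V=17, E=32, F=17.
Check: V − E + F = 17 − 32 + 17 = 2.

17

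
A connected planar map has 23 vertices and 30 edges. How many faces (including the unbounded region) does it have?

9

Euler's formula for a connected plane graph: V − E + F = 2, so F = 2 − 23 + 30 = 9.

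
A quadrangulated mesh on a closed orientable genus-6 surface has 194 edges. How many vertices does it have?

χ = 2 − 2·6 = -10, and every face is a square so 4F = 2E.
F = 2E/4 = 97. Then V = -10 + E − F = -10 + 194 − 97 = 87.

87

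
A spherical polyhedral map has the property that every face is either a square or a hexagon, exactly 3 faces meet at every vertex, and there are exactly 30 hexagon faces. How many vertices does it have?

68

Let x be the number of squares; then F = 30 + x.
Edge–face incidences: 2E = 6·30 + 4·x = 180 + 4x.
Every vertex has degree 3, so 3V = 2E.
Euler: V − E + F = 2 ⇒ (2E)/3 − E + (30 + x) = 2.
Multiply by 6: 2·(2E) − 3·(2E) + 6·(30 + x) = 12, i.e. 180 + 6x − (180 + 4x) = 12.
Collecting terms: 2x = 12, so x = 6.
Then 2E = 180 + 4·6 = 204, so E = 102, V = 2E/3 = 68, F = 30 + 6 = 36.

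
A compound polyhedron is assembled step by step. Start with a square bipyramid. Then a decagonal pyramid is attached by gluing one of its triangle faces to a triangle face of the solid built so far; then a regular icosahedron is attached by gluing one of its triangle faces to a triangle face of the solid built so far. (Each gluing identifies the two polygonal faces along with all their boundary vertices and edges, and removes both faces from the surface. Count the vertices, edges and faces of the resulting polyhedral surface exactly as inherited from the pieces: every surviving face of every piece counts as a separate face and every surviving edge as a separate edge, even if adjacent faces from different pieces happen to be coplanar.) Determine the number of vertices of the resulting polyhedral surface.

A square bipyramid: V=6, E=12, F=8.
Attach a decagonal pyramid (V=11, E=20, F=11) along a 3-gon: merge 3 vertices and 3 edges, delete both glued faces → V=14, E=29, F=17.
Attach a regular icosahedron (V=12, E=30, F=20) along a 3-gon: merge 3 vertices and 3 edges, delete both glued faces → V=23, E=56, F=35.
Check: V − E + F = 23 − 56 + 35 = 2.

23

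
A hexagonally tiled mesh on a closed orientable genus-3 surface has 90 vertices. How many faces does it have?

47

χ = 2 − 2·3 = -4, and every face is a hexagon so 6F = 2E.
V − E + F = -4 with E = 6F/2 gives 90 − (6/2 − 1)·F = -4, so F = 47 and E = 141.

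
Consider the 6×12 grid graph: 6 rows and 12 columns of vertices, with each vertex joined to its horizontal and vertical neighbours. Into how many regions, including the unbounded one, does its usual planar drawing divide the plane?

56

The grid has V = 6·12 = 72 vertices and E = 6·11 + 12·5 = 126 edges.
F = 2 − V + E = 2 − 72 + 126 = 56.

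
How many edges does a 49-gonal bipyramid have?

A bipyramid over an n-gon has 2n triangular faces and n + 2 vertices: V = 49 + 2 = 51, E = 3·49 = 147, F = 2·49 = 98.

147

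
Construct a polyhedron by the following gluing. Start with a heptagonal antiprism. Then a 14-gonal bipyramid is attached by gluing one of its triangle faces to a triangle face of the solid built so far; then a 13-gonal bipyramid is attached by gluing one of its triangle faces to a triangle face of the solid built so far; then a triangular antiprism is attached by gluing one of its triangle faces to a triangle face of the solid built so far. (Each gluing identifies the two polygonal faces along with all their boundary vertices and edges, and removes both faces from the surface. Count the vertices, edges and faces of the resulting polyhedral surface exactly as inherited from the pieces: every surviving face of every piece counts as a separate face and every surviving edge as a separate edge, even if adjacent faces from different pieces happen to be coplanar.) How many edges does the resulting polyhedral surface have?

A heptagonal antiprism: V=14, E=28, F=16.
Attach a 14-gonal bipyramid (V=16, E=42, F=28) along a 3-gon: merge 3 vertices and 3 edges, delete both glued faces → V=27, E=67, F=42.
Attach a 13-gonal bipyramid (V=15, E=39, F=26) along a 3-gon: merge 3 vertices and 3 edges, delete both glued faces → V=39, E=103, F=66.
Attach a triangular antiprism (V=6, E=12, F=8) along a 3-gon: merge 3 vertices and 3 edges, delete both glued faces → V=42, E=112, F=72.
Check: V − E + F = 42 − 112 + 72 = 2.

112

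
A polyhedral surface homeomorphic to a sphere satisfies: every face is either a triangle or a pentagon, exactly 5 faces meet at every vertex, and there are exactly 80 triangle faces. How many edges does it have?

150

Let x be the number of pentagons; then F = 80 + x.
Edge–face incidences: 2E = 3·80 + 5·x = 240 + 5x.
Every vertex has degree 5, so 5V = 2E.
Euler: V − E + F = 2 ⇒ (2E)/5 − E + (80 + x) = 2.
Multiply by 10: 2·(2E) − 5·(2E) + 10·(80 + x) = 20, i.e. 800 + 10x − 3·(240 + 5x) = 20.
Collecting terms: −5x + 80 = 20, so −5x = −60, so x = 12.
Then 2E = 240 + 5·12 = 300, so E = 150, V = 2E/5 = 60, F = 80 + 12 = 92.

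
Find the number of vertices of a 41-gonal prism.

82

A prism on an n-gon has two n-gon bases and n rectangular sides: V = 2·41 = 82, E = 3·41 = 123, F = 41 + 2 = 43.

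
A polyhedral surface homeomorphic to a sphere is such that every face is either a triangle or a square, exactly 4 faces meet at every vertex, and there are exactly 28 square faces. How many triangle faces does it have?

8

Let x be the number of triangles; then F = 28 + x.
Edge–face incidences: 2E = 4·28 + 3·x = 112 + 3x.
Every vertex has degree 4, so 4V = 2E.
Euler: V − E + F = 2 ⇒ (2E)/4 − E + (28 + x) = 2.
Multiply by 8: 2·(2E) − 4·(2E) + 8·(28 + x) = 16, i.e. 224 + 8x − 2·(112 + 3x) = 16.
Collecting terms: 2x = 16, so x = 8.
Then 2E = 112 + 3·8 = 136, so E = 68, V = 2E/4 = 34, F = 28 + 8 = 36.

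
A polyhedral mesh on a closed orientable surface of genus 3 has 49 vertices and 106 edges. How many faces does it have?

53

For a closed orientable surface of genus 3, χ = 2 − 2·3 = -4.
F = -4 − V + E = -4 − 49 + 106 = 53.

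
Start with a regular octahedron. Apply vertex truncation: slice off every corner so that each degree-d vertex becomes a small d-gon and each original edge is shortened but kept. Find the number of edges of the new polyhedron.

36

The base solid has V = 6, E = 12, F = 8.
Truncation replaces each original edge-end by a new vertex, so V′ = 2E = 24.
Each original edge survives, and each old vertex of degree d contributes d new edges; summing degrees gives Σd = 2E, so E′ = E + 2E = 3E = 36.
Each original face survives and each original vertex becomes one new face: F′ = F + V = 14.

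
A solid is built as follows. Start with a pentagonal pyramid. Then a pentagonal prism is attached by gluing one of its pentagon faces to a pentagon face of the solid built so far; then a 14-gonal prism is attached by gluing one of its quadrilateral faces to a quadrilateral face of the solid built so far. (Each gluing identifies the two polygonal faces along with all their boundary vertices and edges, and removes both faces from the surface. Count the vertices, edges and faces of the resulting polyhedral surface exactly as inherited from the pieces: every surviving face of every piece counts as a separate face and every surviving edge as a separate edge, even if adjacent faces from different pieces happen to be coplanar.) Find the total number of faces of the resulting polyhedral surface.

25

A pentagonal pyramid: V=6, E=10, F=6.
Attach a pentagonal prism (V=10, E=15, F=7) along a 5-gon: merge 5 vertices and 5 edges, delete both glued faces → V=11, E=20, F=11.
Attach a 14-gonal prism (V=28, E=42, F=16) along a 4-gon: merge 4 vertices and 4 edges, delete both glued faces → V=35, E=58, F=25.
Check: V − E + F = 35 − 58 + 25 = 2.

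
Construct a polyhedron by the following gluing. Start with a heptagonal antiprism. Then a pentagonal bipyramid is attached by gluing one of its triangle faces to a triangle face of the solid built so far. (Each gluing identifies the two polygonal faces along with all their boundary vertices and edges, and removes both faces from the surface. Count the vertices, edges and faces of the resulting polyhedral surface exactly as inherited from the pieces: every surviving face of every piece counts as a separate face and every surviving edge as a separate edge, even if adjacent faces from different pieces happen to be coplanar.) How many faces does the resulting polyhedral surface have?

24

A heptagonal antiprism: V=14, E=28, F=16.
Attach a pentagonal bipyramid (V=7, E=15, F=10) along a 3-gon: merge 3 vertices and 3 edges, delete both glued faces → V=18, E=40, F=24.
Check: V − E + F = 18 − 40 + 24 = 2.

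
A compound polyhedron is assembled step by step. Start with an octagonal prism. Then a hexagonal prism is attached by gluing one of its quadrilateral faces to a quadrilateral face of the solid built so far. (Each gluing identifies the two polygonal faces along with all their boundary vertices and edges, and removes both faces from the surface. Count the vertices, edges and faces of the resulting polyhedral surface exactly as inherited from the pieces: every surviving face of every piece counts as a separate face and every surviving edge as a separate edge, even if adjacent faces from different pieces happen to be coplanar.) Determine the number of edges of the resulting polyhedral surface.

38

An octagonal prism: V=16, E=24, F=10.
Attach a hexagonal prism (V=12, E=18, F=8) along a 4-gon: merge 4 vertices and 4 edges, delete both glued faces → V=24, E=38, F=16.
Check: V − E + F = 24 − 38 + 16 = 2.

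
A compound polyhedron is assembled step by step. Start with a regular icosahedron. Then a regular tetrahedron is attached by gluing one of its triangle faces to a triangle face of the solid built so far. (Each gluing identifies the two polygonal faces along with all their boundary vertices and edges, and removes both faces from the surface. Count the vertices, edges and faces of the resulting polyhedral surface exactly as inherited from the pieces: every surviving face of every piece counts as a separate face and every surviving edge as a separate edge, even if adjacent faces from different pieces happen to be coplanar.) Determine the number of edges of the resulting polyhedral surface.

33

A regular icosahedron: V=12, E=30, F=20.
Attach a regular tetrahedron (V=4, E=6, F=4) along a 3-gon: merge 3 vertices and 3 edges, delete both glued faces → V=13, E=33, F=22.
Check: V − E + F = 13 − 33 + 22 = 2.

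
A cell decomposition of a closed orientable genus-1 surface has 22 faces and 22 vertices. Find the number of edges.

For a closed orientable surface of genus 1, χ = 2 − 2·1 = 0.
E = V + F − (0) = 22 + 22 − (0) = 44.

44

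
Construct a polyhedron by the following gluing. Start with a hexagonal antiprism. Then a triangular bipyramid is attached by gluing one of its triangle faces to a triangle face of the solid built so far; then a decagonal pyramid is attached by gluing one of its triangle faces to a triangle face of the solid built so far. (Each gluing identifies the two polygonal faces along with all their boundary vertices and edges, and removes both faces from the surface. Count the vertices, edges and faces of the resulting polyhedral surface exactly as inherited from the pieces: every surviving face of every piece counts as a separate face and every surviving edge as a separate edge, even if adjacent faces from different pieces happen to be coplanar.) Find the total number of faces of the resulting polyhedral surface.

A hexagonal antiprism: V=12, E=24, F=14.
Attach a triangular bipyramid (V=5, E=9, F=6) along a 3-gon: merge 3 vertices and 3 edges, delete both glued faces → V=14, E=30, F=18.
Attach a decagonal pyramid (V=11, E=20, F=11) along a 3-gon: merge 3 vertices and 3 edges, delete both glued faces → V=22, E=47, F=27.
Check: V − E + F = 22 − 47 + 27 = 2.

27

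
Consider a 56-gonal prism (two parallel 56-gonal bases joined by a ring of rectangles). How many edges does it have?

A prism on an n-gon has two n-gon bases and n rectangular sides: V = 2·56 = 112, E = 3·56 = 168, F = 56 + 2 = 58.

168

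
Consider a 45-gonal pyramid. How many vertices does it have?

46

A pyramid on an n-gon base has one n-gon and n triangles: V = 45 + 1 = 46, E = 2·45 = 90, F = 45 + 1 = 46.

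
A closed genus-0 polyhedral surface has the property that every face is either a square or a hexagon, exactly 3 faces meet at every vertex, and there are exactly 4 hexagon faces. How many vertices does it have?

16

Let x be the number of squares; then F = 4 + x.
Edge–face incidences: 2E = 6·4 + 4·x = 24 + 4x.
Every vertex has degree 3, so 3V = 2E.
Euler: V − E + F = 2 ⇒ (2E)/3 − E + (4 + x) = 2.
Multiply by 6: 2·(2E) − 3·(2E) + 6·(4 + x) = 12, i.e. 24 + 6x − (24 + 4x) = 12.
Collecting terms: 2x = 12, so x = 6.
Then 2E = 24 + 4·6 = 48, so E = 24, V = 2E/3 = 16, F = 4 + 6 = 10.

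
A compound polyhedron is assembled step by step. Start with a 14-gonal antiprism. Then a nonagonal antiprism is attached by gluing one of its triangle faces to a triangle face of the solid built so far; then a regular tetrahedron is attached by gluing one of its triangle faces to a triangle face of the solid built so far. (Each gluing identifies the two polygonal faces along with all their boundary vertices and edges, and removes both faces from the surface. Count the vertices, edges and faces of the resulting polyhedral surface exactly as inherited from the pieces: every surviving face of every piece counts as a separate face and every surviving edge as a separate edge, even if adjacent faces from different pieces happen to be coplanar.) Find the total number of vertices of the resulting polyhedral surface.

44

A 14-gonal antiprism: V=28, E=56, F=30.
Attach a nonagonal antiprism (V=18, E=36, F=20) along a 3-gon: merge 3 vertices and 3 edges, delete both glued faces → V=43, E=89, F=48.
Attach a regular tetrahedron (V=4, E=6, F=4) along a 3-gon: merge 3 vertices and 3 edges, delete both glued faces → V=44, E=92, F=50.
Check: V − E + F = 44 − 92 + 50 = 2.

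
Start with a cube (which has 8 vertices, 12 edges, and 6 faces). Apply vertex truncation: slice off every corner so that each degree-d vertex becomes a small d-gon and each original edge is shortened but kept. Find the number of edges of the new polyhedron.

Truncation replaces each original edge-end by a new vertex, so V′ = 2E = 24.
Each original edge survives, and each old vertex of degree d contributes d new edges; summing degrees gives Σd = 2E, so E′ = E + 2E = 3E = 36.
Each original face survives and each original vertex becomes one new face: F′ = F + V = 14.

36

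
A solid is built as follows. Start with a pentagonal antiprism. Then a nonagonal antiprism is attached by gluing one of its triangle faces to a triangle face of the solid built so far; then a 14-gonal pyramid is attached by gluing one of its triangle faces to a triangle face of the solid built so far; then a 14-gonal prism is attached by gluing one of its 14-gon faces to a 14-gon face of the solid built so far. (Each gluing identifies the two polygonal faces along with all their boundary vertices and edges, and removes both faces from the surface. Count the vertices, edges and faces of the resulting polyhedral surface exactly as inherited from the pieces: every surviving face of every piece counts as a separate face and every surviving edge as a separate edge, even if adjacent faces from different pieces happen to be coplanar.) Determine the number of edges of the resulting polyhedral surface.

106

A pentagonal antiprism: V=10, E=20, F=12.
Attach a nonagonal antiprism (V=18, E=36, F=20) along a 3-gon: merge 3 vertices and 3 edges, delete both glued faces → V=25, E=53, F=30.
Attach a 14-gonal pyramid (V=15, E=28, F=15) along a 3-gon: merge 3 vertices and 3 edges, delete both glued faces → V=37, E=78, F=43.
Attach a 14-gonal prism (V=28, E=42, F=16) along a 14-gon: merge 14 vertices and 14 edges, delete both glued faces → V=51, E=106, F=57.
Check: V − E + F = 51 − 106 + 57 = 2.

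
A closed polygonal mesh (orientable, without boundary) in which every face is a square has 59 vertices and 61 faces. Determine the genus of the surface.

2

Every face is a square, so 2E = 4·61 = 244, giving E = 122.
χ = V − E + F = 59 − 122 + 61 = -2.
For a closed orientable surface χ = 2 − 2g, so g = (2 − (-2))/2 = 2.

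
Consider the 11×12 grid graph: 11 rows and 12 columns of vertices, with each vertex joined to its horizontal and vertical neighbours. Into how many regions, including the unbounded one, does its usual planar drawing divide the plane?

The grid has V = 11·12 = 132 vertices and E = 11·11 + 12·10 = 241 edges.
F = 2 − V + E = 2 − 132 + 241 = 111.

111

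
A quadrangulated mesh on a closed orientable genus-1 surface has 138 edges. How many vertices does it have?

χ = 2 − 2·1 = 0, and every face is a square so 4F = 2E.
F = 2E/4 = 69. Then V = 0 + E − F = 0 + 138 − 69 = 69.

69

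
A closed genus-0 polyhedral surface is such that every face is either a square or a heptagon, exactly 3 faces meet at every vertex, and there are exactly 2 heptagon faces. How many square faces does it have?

Let x be the number of squares; then F = 2 + x.
Edge–face incidences: 2E = 7·2 + 4·x = 14 + 4x.
Every vertex has degree 3, so 3V = 2E.
Euler: V − E + F = 2 ⇒ (2E)/3 − E + (2 + x) = 2.
Multiply by 6: 2·(2E) − 3·(2E) + 6·(2 + x) = 12, i.e. 12 + 6x − (14 + 4x) = 12.
Collecting terms: 2x − 2 = 12, so 2x = 14, so x = 7.
Then 2E = 14 + 4·7 = 42, so E = 21, V = 2E/3 = 14, F = 2 + 7 = 9.

7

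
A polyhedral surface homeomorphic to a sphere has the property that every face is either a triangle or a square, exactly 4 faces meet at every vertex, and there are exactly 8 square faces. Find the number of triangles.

Let x be the number of triangles; then F = 8 + x.
Edge–face incidences: 2E = 4·8 + 3·x = 32 + 3x.
Every vertex has degree 4, so 4V = 2E.
Euler: V − E + F = 2 ⇒ (2E)/4 − E + (8 + x) = 2.
Multiply by 8: 2·(2E) − 4·(2E) + 8·(8 + x) = 16, i.e. 64 + 8x − 2·(32 + 3x) = 16.
Collecting terms: 2x = 16, so x = 8.
Then 2E = 32 + 3·8 = 56, so E = 28, V = 2E/4 = 14, F = 8 + 8 = 16.

8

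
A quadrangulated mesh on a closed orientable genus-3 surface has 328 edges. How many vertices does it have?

χ = 2 − 2·3 = -4, and every face is a square so 4F = 2E.
F = 2E/4 = 164. Then V = -4 + E − F = -4 + 328 − 164 = 160.

160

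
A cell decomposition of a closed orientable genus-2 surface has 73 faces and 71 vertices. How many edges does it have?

146

For a closed orientable surface of genus 2, χ = 2 − 2·2 = -2.
E = V + F − (-2) = 71 + 73 − (-2) = 146.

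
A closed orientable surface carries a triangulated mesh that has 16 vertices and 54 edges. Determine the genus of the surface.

2

Every face is a triangle and each edge borders two faces, so 3F = 2·54, giving F = 36.
χ = V − E + F = 16 − 54 + 36 = -2.
For a closed orientable surface χ = 2 − 2g, so g = (2 − (-2))/2 = 2.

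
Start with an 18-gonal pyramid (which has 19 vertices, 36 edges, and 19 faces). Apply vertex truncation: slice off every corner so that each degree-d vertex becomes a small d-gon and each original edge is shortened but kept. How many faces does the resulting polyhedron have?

Truncation replaces each original edge-end by a new vertex, so V′ = 2E = 72.
Each original edge survives, and each old vertex of degree d contributes d new edges; summing degrees gives Σd = 2E, so E′ = E + 2E = 3E = 108.
Each original face survives and each original vertex becomes one new face: F′ = F + V = 38.

38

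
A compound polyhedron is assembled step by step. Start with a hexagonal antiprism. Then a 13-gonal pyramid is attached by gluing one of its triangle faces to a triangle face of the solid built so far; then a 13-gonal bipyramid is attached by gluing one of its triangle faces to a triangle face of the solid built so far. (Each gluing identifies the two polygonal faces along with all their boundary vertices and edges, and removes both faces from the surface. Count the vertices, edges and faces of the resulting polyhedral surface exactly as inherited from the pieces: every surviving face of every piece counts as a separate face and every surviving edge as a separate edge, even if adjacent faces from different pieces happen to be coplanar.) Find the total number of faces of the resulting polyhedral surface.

A hexagonal antiprism: V=12, E=24, F=14.
Attach a 13-gonal pyramid (V=14, E=26, F=14) along a 3-gon: merge 3 vertices and 3 edges, delete both glued faces → V=23, E=47, F=26.
Attach a 13-gonal bipyramid (V=15, E=39, F=26) along a 3-gon: merge 3 vertices and 3 edges, delete both glued faces → V=35, E=83, F=50.
Check: V − E + F = 35 − 83 + 50 = 2.

50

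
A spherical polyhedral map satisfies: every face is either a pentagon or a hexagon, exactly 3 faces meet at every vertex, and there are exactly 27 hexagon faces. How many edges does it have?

Let x be the number of pentagons; then F = 27 + x.
Edge–face incidences: 2E = 6·27 + 5·x = 162 + 5x.
Every vertex has degree 3, so 3V = 2E.
Euler: V − E + F = 2 ⇒ (2E)/3 − E + (27 + x) = 2.
Multiply by 6: 2·(2E) − 3·(2E) + 6·(27 + x) = 12, i.e. 162 + 6x − (162 + 5x) = 12.
Collecting terms: x = 12.
Then 2E = 162 + 5·12 = 222, so E = 111, V = 2E/3 = 74, F = 27 + 12 = 39.

111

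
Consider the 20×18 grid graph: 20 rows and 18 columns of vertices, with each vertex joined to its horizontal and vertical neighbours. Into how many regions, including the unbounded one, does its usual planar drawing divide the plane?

The grid has V = 20·18 = 360 vertices and E = 20·17 + 18·19 = 682 edges.
F = 2 − V + E = 2 − 360 + 682 = 324.

324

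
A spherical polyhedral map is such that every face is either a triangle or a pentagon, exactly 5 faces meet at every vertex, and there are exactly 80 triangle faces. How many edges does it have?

Let x be the number of pentagons; then F = 80 + x.
Edge–face incidences: 2E = 3·80 + 5·x = 240 + 5x.
Every vertex has degree 5, so 5V = 2E.
Euler: V − E + F = 2 ⇒ (2E)/5 − E + (80 + x) = 2.
Multiply by 10: 2·(2E) − 5·(2E) + 10·(80 + x) = 20, i.e. 800 + 10x − 3·(240 + 5x) = 20.
Collecting terms: −5x + 80 = 20, so −5x = −60, so x = 12.
Then 2E = 240 + 5·12 = 300, so E = 150, V = 2E/5 = 60, F = 80 + 12 = 92.

150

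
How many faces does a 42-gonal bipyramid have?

84

A bipyramid over an n-gon has 2n triangular faces and n + 2 vertices: V = 42 + 2 = 44, E = 3·42 = 126, F = 2·42 = 84.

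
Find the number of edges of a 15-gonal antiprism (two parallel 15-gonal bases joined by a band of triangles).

60

An antiprism on an n-gon has two n-gon caps and 2n triangles: V = 2·15 = 30, E = 4·15 = 60, F = 2·15 + 2 = 32.
Check: V − E + F = 30 − 60 + 32 = 2.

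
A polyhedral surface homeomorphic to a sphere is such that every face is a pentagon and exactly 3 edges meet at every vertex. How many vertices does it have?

Each face has 5 edges and each edge borders two faces, so 2E = 5F.
Each vertex has degree 3, so 3V = 2E and hence V = 5F/3.
Euler: V − E + F = 2 ⇒ (5F/3) − (5F/2) + F = 2.
Multiply by 6: (10 − 15 + 6)F = 12, i.e. 1F = 12.
So F = 12, E = 5·12/2 = 30, V = 5·12/3 = 20.

20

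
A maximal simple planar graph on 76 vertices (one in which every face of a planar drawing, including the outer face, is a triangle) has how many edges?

222

In a plane triangulation 3F = 2E and V − E + F = 2, so E = 3V − 6 = 3·76 − 6 = 222.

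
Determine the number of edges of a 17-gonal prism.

51

A prism on an n-gon has two n-gon bases and n rectangular sides: V = 2·17 = 34, E = 3·17 = 51, F = 17 + 2 = 19.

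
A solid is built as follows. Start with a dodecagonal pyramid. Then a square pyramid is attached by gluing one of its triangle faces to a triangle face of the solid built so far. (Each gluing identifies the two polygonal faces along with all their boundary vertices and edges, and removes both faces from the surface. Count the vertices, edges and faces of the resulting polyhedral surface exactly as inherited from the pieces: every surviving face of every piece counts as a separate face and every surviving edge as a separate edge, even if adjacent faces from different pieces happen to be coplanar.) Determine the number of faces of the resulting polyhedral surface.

16

A dodecagonal pyramid: V=13, E=24, F=13.
Attach a square pyramid (V=5, E=8, F=5) along a 3-gon: merge 3 vertices and 3 edges, delete both glued faces → V=15, E=29, F=16.
Check: V − E + F = 15 − 29 + 16 = 2.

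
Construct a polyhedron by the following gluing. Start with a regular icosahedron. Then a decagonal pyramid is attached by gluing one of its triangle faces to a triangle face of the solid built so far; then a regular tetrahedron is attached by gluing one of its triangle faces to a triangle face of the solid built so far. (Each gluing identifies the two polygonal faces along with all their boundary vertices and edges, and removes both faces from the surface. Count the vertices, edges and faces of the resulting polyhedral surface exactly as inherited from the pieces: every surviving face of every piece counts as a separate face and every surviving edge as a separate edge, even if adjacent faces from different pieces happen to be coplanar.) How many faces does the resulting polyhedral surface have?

A regular icosahedron: V=12, E=30, F=20.
Attach a decagonal pyramid (V=11, E=20, F=11) along a 3-gon: merge 3 vertices and 3 edges, delete both glued faces → V=20, E=47, F=29.
Attach a regular tetrahedron (V=4, E=6, F=4) along a 3-gon: merge 3 vertices and 3 edges, delete both glued faces → V=21, E=50, F=31.
Check: V − E + F = 21 − 50 + 31 = 2.

31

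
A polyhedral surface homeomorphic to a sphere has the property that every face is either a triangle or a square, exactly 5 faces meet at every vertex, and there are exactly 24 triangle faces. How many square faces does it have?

2

Let x be the number of squares; then F = 24 + x.
Edge–face incidences: 2E = 3·24 + 4·x = 72 + 4x.
Every vertex has degree 5, so 5V = 2E.
Euler: V − E + F = 2 ⇒ (2E)/5 − E + (24 + x) = 2.
Multiply by 10: 2·(2E) − 5·(2E) + 10·(24 + x) = 20, i.e. 240 + 10x − 3·(72 + 4x) = 20.
Collecting terms: −2x + 24 = 20, so −2x = −4, so x = 2.
Then 2E = 72 + 4·2 = 80, so E = 40, V = 2E/5 = 16, F = 24 + 2 = 26.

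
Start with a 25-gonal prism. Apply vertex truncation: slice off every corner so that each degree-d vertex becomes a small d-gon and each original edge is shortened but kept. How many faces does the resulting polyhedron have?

The base solid has V = 50, E = 75, F = 27.
Truncation replaces each original edge-end by a new vertex, so V′ = 2E = 150.
Each original edge survives, and each old vertex of degree d contributes d new edges; summing degrees gives Σd = 2E, so E′ = E + 2E = 3E = 225.
Each original face survives and each original vertex becomes one new face: F′ = F + V = 77.

77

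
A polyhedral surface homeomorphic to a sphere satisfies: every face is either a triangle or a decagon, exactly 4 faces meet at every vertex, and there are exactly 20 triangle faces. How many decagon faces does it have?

2

Let x be the number of decagons; then F = 20 + x.
Edge–face incidences: 2E = 3·20 + 10·x = 60 + 10x.
Every vertex has degree 4, so 4V = 2E.
Euler: V − E + F = 2 ⇒ (2E)/4 − E + (20 + x) = 2.
Multiply by 8: 2·(2E) − 4·(2E) + 8·(20 + x) = 16, i.e. 160 + 8x − 2·(60 + 10x) = 16.
Collecting terms: −12x + 40 = 16, so −12x = −24, so x = 2.
Then 2E = 60 + 10·2 = 80, so E = 40, V = 2E/4 = 20, F = 20 + 2 = 22.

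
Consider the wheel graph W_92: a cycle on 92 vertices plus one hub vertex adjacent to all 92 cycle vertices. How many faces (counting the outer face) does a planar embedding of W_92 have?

93

W_92 has V = 92 + 1 = 93 vertices and E = 2·92 = 184 edges.
By Euler's formula F = 2 − V + E = 2 − 93 + 184 = 93.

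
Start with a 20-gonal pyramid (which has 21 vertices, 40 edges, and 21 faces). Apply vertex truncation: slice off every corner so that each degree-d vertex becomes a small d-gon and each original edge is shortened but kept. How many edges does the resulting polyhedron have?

120

Truncation replaces each original edge-end by a new vertex, so V′ = 2E = 80.
Each original edge survives, and each old vertex of degree d contributes d new edges; summing degrees gives Σd = 2E, so E′ = E + 2E = 3E = 120.
Each original face survives and each original vertex becomes one new face: F′ = F + V = 42.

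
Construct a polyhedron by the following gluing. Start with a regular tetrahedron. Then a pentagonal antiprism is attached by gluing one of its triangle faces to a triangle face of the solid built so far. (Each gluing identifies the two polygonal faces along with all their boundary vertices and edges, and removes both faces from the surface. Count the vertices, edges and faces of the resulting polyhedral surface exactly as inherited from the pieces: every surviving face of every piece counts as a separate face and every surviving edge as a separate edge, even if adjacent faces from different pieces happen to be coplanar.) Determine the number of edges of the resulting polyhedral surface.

A regular tetrahedron: V=4, E=6, F=4.
Attach a pentagonal antiprism (V=10, E=20, F=12) along a 3-gon: merge 3 vertices and 3 edges, delete both glued faces → V=11, E=23, F=14.
Check: V − E + F = 11 − 23 + 14 = 2.

23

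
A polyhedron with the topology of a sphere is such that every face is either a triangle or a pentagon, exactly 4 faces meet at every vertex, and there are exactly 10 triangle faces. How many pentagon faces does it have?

Let x be the number of pentagons; then F = 10 + x.
Edge–face incidences: 2E = 3·10 + 5·x = 30 + 5x.
Every vertex has degree 4, so 4V = 2E.
Euler: V − E + F = 2 ⇒ (2E)/4 − E + (10 + x) = 2.
Multiply by 8: 2·(2E) − 4·(2E) + 8·(10 + x) = 16, i.e. 80 + 8x − 2·(30 + 5x) = 16.
Collecting terms: −2x + 20 = 16, so −2x = −4, so x = 2.
Then 2E = 30 + 5·2 = 40, so E = 20, V = 2E/4 = 10, F = 10 + 2 = 12.

2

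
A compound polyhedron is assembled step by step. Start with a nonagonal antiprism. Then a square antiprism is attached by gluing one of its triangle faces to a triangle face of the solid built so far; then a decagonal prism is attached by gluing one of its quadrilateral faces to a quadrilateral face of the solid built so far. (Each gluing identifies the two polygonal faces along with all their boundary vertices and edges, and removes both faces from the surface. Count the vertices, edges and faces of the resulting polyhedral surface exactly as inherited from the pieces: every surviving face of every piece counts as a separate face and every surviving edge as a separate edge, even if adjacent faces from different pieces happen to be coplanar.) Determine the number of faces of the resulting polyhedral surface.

A nonagonal antiprism: V=18, E=36, F=20.
Attach a square antiprism (V=8, E=16, F=10) along a 3-gon: merge 3 vertices and 3 edges, delete both glued faces → V=23, E=49, F=28.
Attach a decagonal prism (V=20, E=30, F=12) along a 4-gon: merge 4 vertices and 4 edges, delete both glued faces → V=39, E=75, F=38.
Check: V − E + F = 39 − 75 + 38 = 2.

38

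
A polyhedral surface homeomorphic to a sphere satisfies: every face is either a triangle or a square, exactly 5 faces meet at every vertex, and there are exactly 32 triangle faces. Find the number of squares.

6

Let x be the number of squares; then F = 32 + x.
Edge–face incidences: 2E = 3·32 + 4·x = 96 + 4x.
Every vertex has degree 5, so 5V = 2E.
Euler: V − E + F = 2 ⇒ (2E)/5 − E + (32 + x) = 2.
Multiply by 10: 2·(2E) − 5·(2E) + 10·(32 + x) = 20, i.e. 320 + 10x − 3·(96 + 4x) = 20.
Collecting terms: −2x + 32 = 20, so −2x = −12, so x = 6.
Then 2E = 96 + 4·6 = 120, so E = 60, V = 2E/5 = 24, F = 32 + 6 = 38.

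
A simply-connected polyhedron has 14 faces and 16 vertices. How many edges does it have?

Here V − E + F = 2.
E = V + F − (2) = 16 + 14 − (2) = 28.

28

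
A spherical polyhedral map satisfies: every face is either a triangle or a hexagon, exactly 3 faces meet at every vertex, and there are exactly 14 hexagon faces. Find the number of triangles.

4

Let x be the number of triangles; then F = 14 + x.
Edge–face incidences: 2E = 6·14 + 3·x = 84 + 3x.
Every vertex has degree 3, so 3V = 2E.
Euler: V − E + F = 2 ⇒ (2E)/3 − E + (14 + x) = 2.
Multiply by 6: 2·(2E) − 3·(2E) + 6·(14 + x) = 12, i.e. 84 + 6x − (84 + 3x) = 12.
Collecting terms: 3x = 12, so x = 4.
Then 2E = 84 + 3·4 = 96, so E = 48, V = 2E/3 = 32, F = 14 + 4 = 18.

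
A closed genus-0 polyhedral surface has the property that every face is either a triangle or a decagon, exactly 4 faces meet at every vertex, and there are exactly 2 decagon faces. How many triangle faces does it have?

Let x be the number of triangles; then F = 2 + x.
Edge–face incidences: 2E = 10·2 + 3·x = 20 + 3x.
Every vertex has degree 4, so 4V = 2E.
Euler: V − E + F = 2 ⇒ (2E)/4 − E + (2 + x) = 2.
Multiply by 8: 2·(2E) − 4·(2E) + 8·(2 + x) = 16, i.e. 16 + 8x − 2·(20 + 3x) = 16.
Collecting terms: 2x − 24 = 16, so 2x = 40, so x = 20.
Then 2E = 20 + 3·20 = 80, so E = 40, V = 2E/4 = 20, F = 2 + 20 = 22.

20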